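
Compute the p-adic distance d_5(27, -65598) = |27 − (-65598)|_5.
d_5(27, -65598) = 1/3125

Step 1 — x − y = 27 − (-65598) = 65625. Step 2 — v_5(65625) = 5 (factor: 65625 = (5^5 · 21); the sign does not affect v_p). Step 3 — |x − y|_5 = 5^{-5} = 1/3125.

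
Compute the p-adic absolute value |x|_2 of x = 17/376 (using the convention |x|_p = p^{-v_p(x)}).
|17/376|_2 = 8

Step 1 — compute v_2(x) by factoring powers of 2 out of the numerator and denominator: v_2(17/376) = -3. Step 2 — apply |x|_p = p^{-v_p(x)} = 2^{3} = 8.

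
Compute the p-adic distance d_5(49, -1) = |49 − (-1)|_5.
d_5(49, -1) = 1/25

Step 1 — x − y = 49 − (-1) = 50. Step 2 — v_5(50) = 2 (factor: 50 = (5^2 · 2); the sign does not affect v_p). Step 3 — |x − y|_5 = 5^{-2} = 1/25.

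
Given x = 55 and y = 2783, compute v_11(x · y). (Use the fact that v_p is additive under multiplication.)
v_11(153065) = 3

v_p(x) = 1 (factor: 55 = 11^1 · 5); v_p(y) = 2 (factor: 2783 = 11^2 · 23). Additivity: v_p(xy) = v_p(x) + v_p(y) = 1 + 2 = 3. (Direct check: xy = 153065 = 11^3 · (115).)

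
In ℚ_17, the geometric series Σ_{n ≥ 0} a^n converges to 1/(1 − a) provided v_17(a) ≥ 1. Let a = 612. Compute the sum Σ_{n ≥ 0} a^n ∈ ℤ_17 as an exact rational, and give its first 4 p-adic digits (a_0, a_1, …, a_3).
Σ a^n = 1/(1 − a) = -1/611;  first 4 digits = (1, 2, 6, 16)

v_17(a) = 1 ≥ 1, so the series converges in ℤ_17 to 1/(1 − a) = 1/(1 − 612) = -1/611. Expand this rational in ℤ_17: compute digits iteratively via d_i = x_i mod 17, x_{i+1} = (x_i − d_i)/17. The first 4 digits are (1, 2, 6, 16).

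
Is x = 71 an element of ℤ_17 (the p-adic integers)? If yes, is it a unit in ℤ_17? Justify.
x ∈ ℤ_17^× (unit); v_17(x) = 0

ℤ_17 = {x ∈ ℚ_17 : v_17(x) ≥ 0} and ℤ_17^× = {x ∈ ℤ_17 : v_17(x) = 0}. Here v_17(71) = v_17(num) − v_17(den) = 0; compare against these criteria.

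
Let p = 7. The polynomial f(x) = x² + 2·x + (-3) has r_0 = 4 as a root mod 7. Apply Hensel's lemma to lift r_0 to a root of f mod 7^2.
r_1 = 46 (mod 49)

Hensel: r_{i+1} = r_i − f(r_i)·(f′(r_i))^{-1} mod 7^{i+2}, f′(x) = 2x + 2. Iterate:
  r_0 = 4 (mod 7)
  r_1 = 46 (mod 49)
Final: r = 46 satisfies f(r) ≡ 0 mod 7^2.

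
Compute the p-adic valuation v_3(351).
v_3(351) = 3

v_3(n) is the largest exponent k such that 3^k divides n. Factor out: 351 = 3^3 · 13. (Sign doesn't affect v_p.) So v_3(351) = 3.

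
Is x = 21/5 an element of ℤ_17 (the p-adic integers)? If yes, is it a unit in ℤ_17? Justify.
x ∈ ℤ_17^× (unit); v_17(x) = 0

ℤ_17 = {x ∈ ℚ_17 : v_17(x) ≥ 0} and ℤ_17^× = {x ∈ ℤ_17 : v_17(x) = 0}. Here v_17(21/5) = v_17(num) − v_17(den) = 0; compare against these criteria.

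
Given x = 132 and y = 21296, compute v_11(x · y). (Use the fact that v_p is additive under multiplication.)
v_11(2811072) = 4

v_p(x) = 1 (factor: 132 = 11^1 · 12); v_p(y) = 3 (factor: 21296 = 11^3 · 16). Additivity: v_p(xy) = v_p(x) + v_p(y) = 1 + 3 = 4. (Direct check: xy = 2811072 = 11^4 · (192).)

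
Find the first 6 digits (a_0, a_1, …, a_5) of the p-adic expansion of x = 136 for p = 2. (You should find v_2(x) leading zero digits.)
(a_0, …, a_5) = (0, 0, 0, 1, 0, 0)

v_2(136) = 3, so a_0 = ... = a_2 = 0. Factor out: x = 2^3 · u with u = 17 a unit in ℤ_2. Expand u iteratively via a_{v+i} = u_i mod 2, u_{i+1} = (u_i − a_{v+i})/2:
  u_0 = 17;  a_3 = 1;  u_1 = (u_0 − 1)/2 = 8
  u_1 = 8;  a_4 = 0;  u_2 = (u_1 − 0)/2 = 4
  u_2 = 4;  a_5 = 0;  u_3 = (u_2 − 0)/2 = 2
Digits: (0, 0, 0, 1, 0, 0).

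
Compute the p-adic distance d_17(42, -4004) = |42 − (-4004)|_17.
d_17(42, -4004) = 1/289

Step 1 — x − y = 42 − (-4004) = 4046. Step 2 — v_17(4046) = 2 (factor: 4046 = (17^2 · 14); the sign does not affect v_p). Step 3 — |x − y|_17 = 17^{-2} = 1/289.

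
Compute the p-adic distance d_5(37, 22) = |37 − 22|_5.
d_5(37, 22) = 1/5

Step 1 — x − y = 37 − 22 = 15. Step 2 — v_5(15) = 1 (factor: 15 = (5^1 · 3); the sign does not affect v_p). Step 3 — |x − y|_5 = 5^{-1} = 1/5.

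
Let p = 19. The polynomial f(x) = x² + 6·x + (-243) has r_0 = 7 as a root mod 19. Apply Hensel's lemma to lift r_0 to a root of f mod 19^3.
r_2 = 1603 (mod 6859)

Hensel: r_{i+1} = r_i − f(r_i)·(f′(r_i))^{-1} mod 19^{i+2}, f′(x) = 2x + 6. Iterate:
  r_0 = 7 (mod 19)
  r_1 = 159 (mod 361)
  r_2 = 1603 (mod 6859)
Final: r = 1603 satisfies f(r) ≡ 0 mod 19^3.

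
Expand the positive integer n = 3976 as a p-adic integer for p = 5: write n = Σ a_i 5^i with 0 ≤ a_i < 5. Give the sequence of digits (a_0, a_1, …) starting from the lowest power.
(a_0, a_1, …) = (1, 0, 4, 1, 1, 1)

Repeated division by 5 gives the digits low-to-high: 3976 = 1 + 4·5^2 + 1·5^3 + 1·5^4 + 1·5^5. Digit sequence: (1, 0, 4, 1, 1, 1).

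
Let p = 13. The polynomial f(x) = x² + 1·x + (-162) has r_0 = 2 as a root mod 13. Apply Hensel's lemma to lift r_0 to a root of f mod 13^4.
r_3 = 22037 (mod 28561)

Hensel: r_{i+1} = r_i − f(r_i)·(f′(r_i))^{-1} mod 13^{i+2}, f′(x) = 2x + 1. Iterate:
  r_0 = 2 (mod 13)
  r_1 = 67 (mod 169)
  r_2 = 67 (mod 2197)
  r_3 = 22037 (mod 28561)
Final: r = 22037 satisfies f(r) ≡ 0 mod 13^4.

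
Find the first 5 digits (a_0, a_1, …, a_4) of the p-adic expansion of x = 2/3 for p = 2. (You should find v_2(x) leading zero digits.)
(a_0, …, a_4) = (0, 1, 1, 0, 1)

v_2(2/3) = 1, so a_0 = ... = a_0 = 0. Factor out: x = 2^1 · u with u = 1/3 a unit in ℤ_2. Expand u iteratively via a_{v+i} = u_i mod 2, u_{i+1} = (u_i − a_{v+i})/2:
  u_0 = 1/3;  a_1 = 1;  u_1 = (u_0 − 1)/2 = -1/3
  u_1 = -1/3;  a_2 = 1;  u_2 = (u_1 − 1)/2 = -2/3
  u_2 = -2/3;  a_3 = 0;  u_3 = (u_2 − 0)/2 = -1/3
  u_3 = -1/3;  a_4 = 1;  u_4 = (u_3 − 1)/2 = -2/3
Digits: (0, 1, 1, 0, 1).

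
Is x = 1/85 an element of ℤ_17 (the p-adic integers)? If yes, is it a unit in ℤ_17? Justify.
x ∉ ℤ_17 (v_17(x) = -1 < 0)

ℤ_17 = {x ∈ ℚ_17 : v_17(x) ≥ 0} and ℤ_17^× = {x ∈ ℤ_17 : v_17(x) = 0}. Here v_17(1/85) = v_17(num) − v_17(den) = -1; compare against these criteria.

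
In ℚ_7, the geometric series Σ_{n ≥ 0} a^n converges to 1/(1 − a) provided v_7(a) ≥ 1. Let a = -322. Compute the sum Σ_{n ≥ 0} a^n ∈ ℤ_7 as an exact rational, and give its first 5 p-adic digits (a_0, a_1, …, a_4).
Σ a^n = 1/(1 − a) = 1/323;  first 5 digits = (1, 3, 2, 6, 1)

v_7(a) = 1 ≥ 1, so the series converges in ℤ_7 to 1/(1 − a) = 1/(1 − (-322)) = 1/323. Expand this rational in ℤ_7: compute digits iteratively via d_i = x_i mod 7, x_{i+1} = (x_i − d_i)/7. The first 5 digits are (1, 3, 2, 6, 1).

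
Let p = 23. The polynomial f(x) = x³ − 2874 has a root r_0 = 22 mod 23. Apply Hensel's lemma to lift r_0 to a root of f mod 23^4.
r_3 = 81189 (mod 279841)

Hensel: r_{i+1} = r_i − f(r_i)/f′(r_i) mod 23^{i+2}, where f′(x) = 3x². Iterate:
  r_0 = 22 (mod 23)
  r_1 = 252 (mod 529)
  r_2 = 8187 (mod 12167)
  r_3 = 81189 (mod 279841)
Final: r = 81189 with f(r) ≡ 0 mod 23^4.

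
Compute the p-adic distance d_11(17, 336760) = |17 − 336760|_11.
d_11(17, 336760) = 1/14641

Step 1 — x − y = 17 − 336760 = -336743. Step 2 — v_11(-336743) = 4 (factor: -336743 = −(11^4 · 23); the sign does not affect v_p). Step 3 — |x − y|_11 = 11^{-4} = 1/14641.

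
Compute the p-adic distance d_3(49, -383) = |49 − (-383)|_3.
d_3(49, -383) = 1/27

Step 1 — x − y = 49 − (-383) = 432. Step 2 — v_3(432) = 3 (factor: 432 = (3^3 · 16); the sign does not affect v_p). Step 3 — |x − y|_3 = 3^{-3} = 1/27.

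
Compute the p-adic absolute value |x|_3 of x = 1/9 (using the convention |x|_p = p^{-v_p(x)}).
|1/9|_3 = 9

Step 1 — compute v_3(x) by factoring powers of 3 out of the numerator and denominator: v_3(1/9) = -2. Step 2 — apply |x|_p = p^{-v_p(x)} = 3^{2} = 9.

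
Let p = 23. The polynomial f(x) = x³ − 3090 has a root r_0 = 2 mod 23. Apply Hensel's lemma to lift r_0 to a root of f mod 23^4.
r_3 = 127307 (mod 279841)

Hensel: r_{i+1} = r_i − f(r_i)/f′(r_i) mod 23^{i+2}, where f′(x) = 3x². Iterate:
  r_0 = 2 (mod 23)
  r_1 = 347 (mod 529)
  r_2 = 5637 (mod 12167)
  r_3 = 127307 (mod 279841)
Final: r = 127307 with f(r) ≡ 0 mod 23^4.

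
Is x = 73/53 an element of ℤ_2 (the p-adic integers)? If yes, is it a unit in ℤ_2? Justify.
x ∈ ℤ_2^× (unit); v_2(x) = 0

ℤ_2 = {x ∈ ℚ_2 : v_2(x) ≥ 0} and ℤ_2^× = {x ∈ ℤ_2 : v_2(x) = 0}. Here v_2(73/53) = v_2(num) − v_2(den) = 0; compare against these criteria.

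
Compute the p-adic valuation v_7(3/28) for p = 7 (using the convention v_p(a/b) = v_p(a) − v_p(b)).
v_7(3/28) = -1

Factor powers of 7 from the numerator and denominator of the reduced fraction: 3 = 7^0 · 3 and 28 = 7^1 · 4. Apply v_p(a/b) = v_p(a) − v_p(b): v_7(3/28) = 0 − 1 = -1.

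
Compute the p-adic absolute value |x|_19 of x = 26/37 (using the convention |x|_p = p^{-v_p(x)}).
|26/37|_19 = 1

Step 1 — compute v_19(x) by factoring powers of 19 out of the numerator and denominator: v_19(26/37) = 0. Step 2 — apply |x|_p = p^{-v_p(x)} = 19^{0} = 1.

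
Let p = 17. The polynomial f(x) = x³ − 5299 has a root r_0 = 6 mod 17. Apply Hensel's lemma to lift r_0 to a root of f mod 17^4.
r_3 = 47912 (mod 83521)

Hensel: r_{i+1} = r_i − f(r_i)/f′(r_i) mod 17^{i+2}, where f′(x) = 3x². Iterate:
  r_0 = 6 (mod 17)
  r_1 = 227 (mod 289)
  r_2 = 3695 (mod 4913)
  r_3 = 47912 (mod 83521)
Final: r = 47912 with f(r) ≡ 0 mod 17^4.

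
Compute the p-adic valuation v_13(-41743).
v_13(-41743) = 3

v_13(n) is the largest exponent k such that 13^k divides n. Factor out: -41743 = -13^3 · 19. (Sign doesn't affect v_p.) So v_13(-41743) = 3.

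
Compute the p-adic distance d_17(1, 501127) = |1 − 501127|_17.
d_17(1, 501127) = 1/83521

Step 1 — x − y = 1 − 501127 = -501126. Step 2 — v_17(-501126) = 4 (factor: -501126 = −(17^4 · 6); the sign does not affect v_p). Step 3 — |x − y|_17 = 17^{-4} = 1/83521.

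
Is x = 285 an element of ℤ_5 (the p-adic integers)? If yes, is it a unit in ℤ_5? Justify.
x ∈ ℤ_5 but not a unit; v_5(x) = 1 > 0

ℤ_5 = {x ∈ ℚ_5 : v_5(x) ≥ 0} and ℤ_5^× = {x ∈ ℤ_5 : v_5(x) = 0}. Here v_5(285) = v_5(num) − v_5(den) = 1; compare against these criteria.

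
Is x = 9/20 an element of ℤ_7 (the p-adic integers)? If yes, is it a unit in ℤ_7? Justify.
x ∈ ℤ_7^× (unit); v_7(x) = 0

ℤ_7 = {x ∈ ℚ_7 : v_7(x) ≥ 0} and ℤ_7^× = {x ∈ ℤ_7 : v_7(x) = 0}. Here v_7(9/20) = v_7(num) − v_7(den) = 0; compare against these criteria.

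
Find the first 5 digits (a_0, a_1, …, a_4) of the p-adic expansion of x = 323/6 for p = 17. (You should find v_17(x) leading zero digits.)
(a_0, …, a_4) = (0, 6, 14, 2, 14)

v_17(323/6) = 1, so a_0 = ... = a_0 = 0. Factor out: x = 17^1 · u with u = 19/6 a unit in ℤ_17. Expand u iteratively via a_{v+i} = u_i mod 17, u_{i+1} = (u_i − a_{v+i})/17:
  u_0 = 19/6;  a_1 = 6;  u_1 = (u_0 − 6)/17 = -1/6
  u_1 = -1/6;  a_2 = 14;  u_2 = (u_1 − 14)/17 = -5/6
  u_2 = -5/6;  a_3 = 2;  u_3 = (u_2 − 2)/17 = -1/6
  u_3 = -1/6;  a_4 = 14;  u_4 = (u_3 − 14)/17 = -5/6
Digits: (0, 6, 14, 2, 14).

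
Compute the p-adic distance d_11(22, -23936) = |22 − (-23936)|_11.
d_11(22, -23936) = 1/1331

Step 1 — x − y = 22 − (-23936) = 23958. Step 2 — v_11(23958) = 3 (factor: 23958 = (11^3 · 18); the sign does not affect v_p). Step 3 — |x − y|_11 = 11^{-3} = 1/1331.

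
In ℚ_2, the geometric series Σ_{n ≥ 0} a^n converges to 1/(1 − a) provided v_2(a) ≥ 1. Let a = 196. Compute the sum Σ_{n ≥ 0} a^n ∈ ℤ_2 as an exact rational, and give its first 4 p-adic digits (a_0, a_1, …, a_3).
Σ a^n = 1/(1 − a) = -1/195;  first 4 digits = (1, 0, 1, 0)

v_2(a) = 2 ≥ 1, so the series converges in ℤ_2 to 1/(1 − a) = 1/(1 − 196) = -1/195. Expand this rational in ℤ_2: compute digits iteratively via d_i = x_i mod 2, x_{i+1} = (x_i − d_i)/2. The first 4 digits are (1, 0, 1, 0).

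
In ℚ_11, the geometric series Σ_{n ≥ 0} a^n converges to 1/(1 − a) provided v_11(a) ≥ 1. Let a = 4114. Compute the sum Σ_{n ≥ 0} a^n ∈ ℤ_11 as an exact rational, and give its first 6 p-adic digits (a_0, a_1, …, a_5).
Σ a^n = 1/(1 − a) = -1/4113;  first 6 digits = (1, 0, 1, 3, 1, 6)

v_11(a) = 2 ≥ 1, so the series converges in ℤ_11 to 1/(1 − a) = 1/(1 − 4114) = -1/4113. Expand this rational in ℤ_11: compute digits iteratively via d_i = x_i mod 11, x_{i+1} = (x_i − d_i)/11. The first 6 digits are (1, 0, 1, 3, 1, 6).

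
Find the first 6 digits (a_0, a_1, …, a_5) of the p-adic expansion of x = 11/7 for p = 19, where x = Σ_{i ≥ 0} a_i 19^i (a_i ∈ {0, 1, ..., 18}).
(a_0, …, a_5) = (7, 16, 10, 13, 2, 8)

v_19(11/7) = 0 (numerator and denominator both coprime to 19), so x ∈ ℤ_19^×. Compute digits iteratively via a_i = x_i mod 19, x_{i+1} = (x_i − a_i)/19, with x_0 = x:
  x_0 = 11/7;  a_0 = 7;  x_1 = (x_0 − 7)/19 = -2/7
  x_1 = -2/7;  a_1 = 16;  x_2 = (x_1 − 16)/19 = -6/7
  x_2 = -6/7;  a_2 = 10;  x_3 = (x_2 − 10)/19 = -4/7
  x_3 = -4/7;  a_3 = 13;  x_4 = (x_3 − 13)/19 = -5/7
  x_4 = -5/7;  a_4 = 2;  x_5 = (x_4 − 2)/19 = -1/7
  x_5 = -1/7;  a_5 = 8;  x_6 = (x_5 − 8)/19 = -3/7
Digits: (7, 16, 10, 13, 2, 8).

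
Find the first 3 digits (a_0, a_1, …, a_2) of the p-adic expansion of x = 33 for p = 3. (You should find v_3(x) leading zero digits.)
(a_0, …, a_2) = (0, 2, 0)

v_3(33) = 1, so a_0 = ... = a_0 = 0. Factor out: x = 3^1 · u with u = 11 a unit in ℤ_3. Expand u iteratively via a_{v+i} = u_i mod 3, u_{i+1} = (u_i − a_{v+i})/3:
  u_0 = 11;  a_1 = 2;  u_1 = (u_0 − 2)/3 = 3
  u_1 = 3;  a_2 = 0;  u_2 = (u_1 − 0)/3 = 1
Digits: (0, 2, 0).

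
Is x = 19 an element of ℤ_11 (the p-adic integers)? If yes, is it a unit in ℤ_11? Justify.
x ∈ ℤ_11^× (unit); v_11(x) = 0

ℤ_11 = {x ∈ ℚ_11 : v_11(x) ≥ 0} and ℤ_11^× = {x ∈ ℤ_11 : v_11(x) = 0}. Here v_11(19) = v_11(num) − v_11(den) = 0; compare against these criteria.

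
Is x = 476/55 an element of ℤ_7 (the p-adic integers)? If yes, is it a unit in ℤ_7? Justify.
x ∈ ℤ_7 but not a unit; v_7(x) = 1 > 0

ℤ_7 = {x ∈ ℚ_7 : v_7(x) ≥ 0} and ℤ_7^× = {x ∈ ℤ_7 : v_7(x) = 0}. Here v_7(476/55) = v_7(num) − v_7(den) = 1; compare against these criteria.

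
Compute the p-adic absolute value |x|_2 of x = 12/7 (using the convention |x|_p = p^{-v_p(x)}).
|12/7|_2 = 1/4

Step 1 — compute v_2(x) by factoring powers of 2 out of the numerator and denominator: v_2(12/7) = 2. Step 2 — apply |x|_p = p^{-v_p(x)} = 2^{-2} = 1/4.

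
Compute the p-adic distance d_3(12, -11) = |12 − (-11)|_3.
d_3(12, -11) = 1

Step 1 — x − y = 12 − (-11) = 23. Step 2 — v_3(23) = 0 (factor: 23 = (3^0 · 23); the sign does not affect v_p). Step 3 — |x − y|_3 = 3^{0} = 1.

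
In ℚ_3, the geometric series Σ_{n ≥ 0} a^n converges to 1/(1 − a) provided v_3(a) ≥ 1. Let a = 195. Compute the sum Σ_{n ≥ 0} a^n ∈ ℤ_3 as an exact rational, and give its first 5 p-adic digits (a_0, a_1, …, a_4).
Σ a^n = 1/(1 − a) = -1/194;  first 5 digits = (1, 2, 1, 1, 1)

v_3(a) = 1 ≥ 1, so the series converges in ℤ_3 to 1/(1 − a) = 1/(1 − 195) = -1/194. Expand this rational in ℤ_3: compute digits iteratively via d_i = x_i mod 3, x_{i+1} = (x_i − d_i)/3. The first 5 digits are (1, 2, 1, 1, 1).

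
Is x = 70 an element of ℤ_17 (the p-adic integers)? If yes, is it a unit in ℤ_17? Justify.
x ∈ ℤ_17^× (unit); v_17(x) = 0

ℤ_17 = {x ∈ ℚ_17 : v_17(x) ≥ 0} and ℤ_17^× = {x ∈ ℤ_17 : v_17(x) = 0}. Here v_17(70) = v_17(num) − v_17(den) = 0; compare against these criteria.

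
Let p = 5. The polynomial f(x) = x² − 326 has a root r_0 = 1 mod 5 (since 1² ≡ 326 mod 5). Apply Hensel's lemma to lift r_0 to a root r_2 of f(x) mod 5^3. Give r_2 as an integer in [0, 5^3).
r_2 = 101 (mod 125)

Hensel's recurrence: r_{i+1} = r_i − f(r_i)·(f′(r_i))^{-1} mod 5^{i+2}, with f′(x) = 2x. Iterate:
  r_0 = 1 (mod 5)
  r_1 = 1 (mod 25)
  r_2 = 101 (mod 125)
Final: r_2 = 101, and one checks f(r_2) ≡ 0 mod 5^3.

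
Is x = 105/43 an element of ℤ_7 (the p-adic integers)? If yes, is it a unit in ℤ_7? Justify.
x ∈ ℤ_7 but not a unit; v_7(x) = 1 > 0

ℤ_7 = {x ∈ ℚ_7 : v_7(x) ≥ 0} and ℤ_7^× = {x ∈ ℤ_7 : v_7(x) = 0}. Here v_7(105/43) = v_7(num) − v_7(den) = 1; compare against these criteria.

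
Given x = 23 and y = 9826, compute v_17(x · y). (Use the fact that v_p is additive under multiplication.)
v_17(225998) = 3

v_p(x) = 0 (factor: 23 = 17^0 · 23); v_p(y) = 3 (factor: 9826 = 17^3 · 2). Additivity: v_p(xy) = v_p(x) + v_p(y) = 0 + 3 = 3. (Direct check: xy = 225998 = 17^3 · (46).)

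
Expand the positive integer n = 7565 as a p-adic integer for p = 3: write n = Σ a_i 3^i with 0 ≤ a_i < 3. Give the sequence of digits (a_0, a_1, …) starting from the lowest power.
(a_0, a_1, …) = (2, 1, 0, 1, 0, 1, 1, 0, 1)

Repeated division by 3 gives the digits low-to-high: 7565 = 2 + 1·3^1 + 1·3^3 + 1·3^5 + 1·3^6 + 1·3^8. Digit sequence: (2, 1, 0, 1, 0, 1, 1, 0, 1).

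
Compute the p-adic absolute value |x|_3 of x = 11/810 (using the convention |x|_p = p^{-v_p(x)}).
|11/810|_3 = 81

Step 1 — compute v_3(x) by factoring powers of 3 out of the numerator and denominator: v_3(11/810) = -4. Step 2 — apply |x|_p = p^{-v_p(x)} = 3^{4} = 81.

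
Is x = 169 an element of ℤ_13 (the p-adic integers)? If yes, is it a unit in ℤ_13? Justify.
x ∈ ℤ_13 but not a unit; v_13(x) = 2 > 0

ℤ_13 = {x ∈ ℚ_13 : v_13(x) ≥ 0} and ℤ_13^× = {x ∈ ℤ_13 : v_13(x) = 0}. Here v_13(169) = v_13(num) − v_13(den) = 2; compare against these criteria.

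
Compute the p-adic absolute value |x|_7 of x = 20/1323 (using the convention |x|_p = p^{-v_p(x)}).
|20/1323|_7 = 49

Step 1 — compute v_7(x) by factoring powers of 7 out of the numerator and denominator: v_7(20/1323) = -2. Step 2 — apply |x|_p = p^{-v_p(x)} = 7^{2} = 49.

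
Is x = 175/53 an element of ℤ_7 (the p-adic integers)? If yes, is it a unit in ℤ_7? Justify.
x ∈ ℤ_7 but not a unit; v_7(x) = 1 > 0

ℤ_7 = {x ∈ ℚ_7 : v_7(x) ≥ 0} and ℤ_7^× = {x ∈ ℤ_7 : v_7(x) = 0}. Here v_7(175/53) = v_7(num) − v_7(den) = 1; compare against these criteria.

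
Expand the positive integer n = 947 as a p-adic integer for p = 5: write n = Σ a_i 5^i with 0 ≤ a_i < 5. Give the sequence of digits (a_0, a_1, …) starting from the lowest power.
(a_0, a_1, …) = (2, 4, 2, 2, 1)

Repeated division by 5 gives the digits low-to-high: 947 = 2 + 4·5^1 + 2·5^2 + 2·5^3 + 1·5^4. Digit sequence: (2, 4, 2, 2, 1).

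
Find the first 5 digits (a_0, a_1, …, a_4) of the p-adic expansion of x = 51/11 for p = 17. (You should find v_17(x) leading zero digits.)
(a_0, …, a_4) = (0, 8, 15, 13, 10)

v_17(51/11) = 1, so a_0 = ... = a_0 = 0. Factor out: x = 17^1 · u with u = 3/11 a unit in ℤ_17. Expand u iteratively via a_{v+i} = u_i mod 17, u_{i+1} = (u_i − a_{v+i})/17:
  u_0 = 3/11;  a_1 = 8;  u_1 = (u_0 − 8)/17 = -5/11
  u_1 = -5/11;  a_2 = 15;  u_2 = (u_1 − 15)/17 = -10/11
  u_2 = -10/11;  a_3 = 13;  u_3 = (u_2 − 13)/17 = -9/11
  u_3 = -9/11;  a_4 = 10;  u_4 = (u_3 − 10)/17 = -7/11
Digits: (0, 8, 15, 13, 10).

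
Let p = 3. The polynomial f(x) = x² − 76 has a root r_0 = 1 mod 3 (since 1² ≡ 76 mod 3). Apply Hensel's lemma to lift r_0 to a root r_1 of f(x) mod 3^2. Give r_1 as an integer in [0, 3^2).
r_1 = 7 (mod 9)

Hensel's recurrence: r_{i+1} = r_i − f(r_i)·(f′(r_i))^{-1} mod 3^{i+2}, with f′(x) = 2x. Iterate:
  r_0 = 1 (mod 3)
  r_1 = 7 (mod 9)
Final: r_1 = 7, and one checks f(r_1) ≡ 0 mod 3^2.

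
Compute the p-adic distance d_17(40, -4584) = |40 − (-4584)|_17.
d_17(40, -4584) = 1/289

Step 1 — x − y = 40 − (-4584) = 4624. Step 2 — v_17(4624) = 2 (factor: 4624 = (17^2 · 16); the sign does not affect v_p). Step 3 — |x − y|_17 = 17^{-2} = 1/289.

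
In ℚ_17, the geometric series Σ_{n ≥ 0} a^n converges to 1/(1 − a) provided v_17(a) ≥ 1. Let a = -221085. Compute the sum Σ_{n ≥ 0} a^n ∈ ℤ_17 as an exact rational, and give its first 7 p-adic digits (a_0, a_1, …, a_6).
Σ a^n = 1/(1 − a) = 1/221086;  first 7 digits = (1, 0, 0, 6, 14, 16, 1)

v_17(a) = 3 ≥ 1, so the series converges in ℤ_17 to 1/(1 − a) = 1/(1 − (-221085)) = 1/221086. Expand this rational in ℤ_17: compute digits iteratively via d_i = x_i mod 17, x_{i+1} = (x_i − d_i)/17. The first 7 digits are (1, 0, 0, 6, 14, 16, 1).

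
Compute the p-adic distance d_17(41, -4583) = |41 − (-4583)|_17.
d_17(41, -4583) = 1/289

Step 1 — x − y = 41 − (-4583) = 4624. Step 2 — v_17(4624) = 2 (factor: 4624 = (17^2 · 16); the sign does not affect v_p). Step 3 — |x − y|_17 = 17^{-2} = 1/289.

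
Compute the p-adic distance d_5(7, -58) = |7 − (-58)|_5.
d_5(7, -58) = 1/5

Step 1 — x − y = 7 − (-58) = 65. Step 2 — v_5(65) = 1 (factor: 65 = (5^1 · 13); the sign does not affect v_p). Step 3 — |x − y|_5 = 5^{-1} = 1/5.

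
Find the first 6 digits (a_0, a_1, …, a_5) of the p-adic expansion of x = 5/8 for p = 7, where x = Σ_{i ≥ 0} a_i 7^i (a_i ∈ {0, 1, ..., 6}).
(a_0, …, a_5) = (5, 2, 4, 2, 4, 2)

v_7(5/8) = 0 (numerator and denominator both coprime to 7), so x ∈ ℤ_7^×. Compute digits iteratively via a_i = x_i mod 7, x_{i+1} = (x_i − a_i)/7, with x_0 = x:
  x_0 = 5/8;  a_0 = 5;  x_1 = (x_0 − 5)/7 = -5/8
  x_1 = -5/8;  a_1 = 2;  x_2 = (x_1 − 2)/7 = -3/8
  x_2 = -3/8;  a_2 = 4;  x_3 = (x_2 − 4)/7 = -5/8
  x_3 = -5/8;  a_3 = 2;  x_4 = (x_3 − 2)/7 = -3/8
  x_4 = -3/8;  a_4 = 4;  x_5 = (x_4 − 4)/7 = -5/8
  x_5 = -5/8;  a_5 = 2;  x_6 = (x_5 − 2)/7 = -3/8
Digits: (5, 2, 4, 2, 4, 2).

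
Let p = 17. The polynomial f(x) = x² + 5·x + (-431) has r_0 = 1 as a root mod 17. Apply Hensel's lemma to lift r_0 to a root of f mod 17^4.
r_3 = 5594 (mod 83521)

Hensel: r_{i+1} = r_i − f(r_i)·(f′(r_i))^{-1} mod 17^{i+2}, f′(x) = 2x + 5. Iterate:
  r_0 = 1 (mod 17)
  r_1 = 103 (mod 289)
  r_2 = 681 (mod 4913)
  r_3 = 5594 (mod 83521)
Final: r = 5594 satisfies f(r) ≡ 0 mod 17^4.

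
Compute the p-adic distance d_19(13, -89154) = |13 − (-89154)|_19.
d_19(13, -89154) = 1/6859

Step 1 — x − y = 13 − (-89154) = 89167. Step 2 — v_19(89167) = 3 (factor: 89167 = (19^3 · 13); the sign does not affect v_p). Step 3 — |x − y|_19 = 19^{-3} = 1/6859.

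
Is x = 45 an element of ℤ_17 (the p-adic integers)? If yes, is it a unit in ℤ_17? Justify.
x ∈ ℤ_17^× (unit); v_17(x) = 0

ℤ_17 = {x ∈ ℚ_17 : v_17(x) ≥ 0} and ℤ_17^× = {x ∈ ℤ_17 : v_17(x) = 0}. Here v_17(45) = v_17(num) − v_17(den) = 0; compare against these criteria.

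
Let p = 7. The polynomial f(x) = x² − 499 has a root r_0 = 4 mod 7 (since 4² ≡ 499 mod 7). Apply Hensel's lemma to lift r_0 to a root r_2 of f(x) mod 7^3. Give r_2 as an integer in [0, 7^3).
r_2 = 144 (mod 343)

Hensel's recurrence: r_{i+1} = r_i − f(r_i)·(f′(r_i))^{-1} mod 7^{i+2}, with f′(x) = 2x. Iterate:
  r_0 = 4 (mod 7)
  r_1 = 46 (mod 49)
  r_2 = 144 (mod 343)
Final: r_2 = 144, and one checks f(r_2) ≡ 0 mod 7^3.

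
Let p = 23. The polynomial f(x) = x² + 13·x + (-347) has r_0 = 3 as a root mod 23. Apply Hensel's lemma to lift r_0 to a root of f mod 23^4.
r_3 = 97661 (mod 279841)

Hensel: r_{i+1} = r_i − f(r_i)·(f′(r_i))^{-1} mod 23^{i+2}, f′(x) = 2x + 13. Iterate:
  r_0 = 3 (mod 23)
  r_1 = 325 (mod 529)
  r_2 = 325 (mod 12167)
  r_3 = 97661 (mod 279841)
Final: r = 97661 satisfies f(r) ≡ 0 mod 23^4.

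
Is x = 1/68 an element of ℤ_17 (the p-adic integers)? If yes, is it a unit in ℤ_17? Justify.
x ∉ ℤ_17 (v_17(x) = -1 < 0)

ℤ_17 = {x ∈ ℚ_17 : v_17(x) ≥ 0} and ℤ_17^× = {x ∈ ℤ_17 : v_17(x) = 0}. Here v_17(1/68) = v_17(num) − v_17(den) = -1; compare against these criteria.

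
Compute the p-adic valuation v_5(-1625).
v_5(-1625) = 3

v_5(n) is the largest exponent k such that 5^k divides n. Factor out: -1625 = -5^3 · 13. (Sign doesn't affect v_p.) So v_5(-1625) = 3.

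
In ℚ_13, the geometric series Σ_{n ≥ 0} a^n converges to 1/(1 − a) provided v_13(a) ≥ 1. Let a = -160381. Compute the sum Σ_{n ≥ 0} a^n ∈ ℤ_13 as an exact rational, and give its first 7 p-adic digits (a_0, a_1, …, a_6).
Σ a^n = 1/(1 − a) = 1/160382;  first 7 digits = (1, 0, 0, 5, 7, 12, 11)

v_13(a) = 3 ≥ 1, so the series converges in ℤ_13 to 1/(1 − a) = 1/(1 − (-160381)) = 1/160382. Expand this rational in ℤ_13: compute digits iteratively via d_i = x_i mod 13, x_{i+1} = (x_i − d_i)/13. The first 7 digits are (1, 0, 0, 5, 7, 12, 11).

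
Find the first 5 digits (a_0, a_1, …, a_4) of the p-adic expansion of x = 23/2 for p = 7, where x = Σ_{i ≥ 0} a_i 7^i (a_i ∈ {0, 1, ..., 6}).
(a_0, …, a_4) = (1, 5, 3, 3, 3)

v_7(23/2) = 0 (numerator and denominator both coprime to 7), so x ∈ ℤ_7^×. Compute digits iteratively via a_i = x_i mod 7, x_{i+1} = (x_i − a_i)/7, with x_0 = x:
  x_0 = 23/2;  a_0 = 1;  x_1 = (x_0 − 1)/7 = 3/2
  x_1 = 3/2;  a_1 = 5;  x_2 = (x_1 − 5)/7 = -1/2
  x_2 = -1/2;  a_2 = 3;  x_3 = (x_2 − 3)/7 = -1/2
  x_3 = -1/2;  a_3 = 3;  x_4 = (x_3 − 3)/7 = -1/2
  x_4 = -1/2;  a_4 = 3;  x_5 = (x_4 − 3)/7 = -1/2
Digits: (1, 5, 3, 3, 3).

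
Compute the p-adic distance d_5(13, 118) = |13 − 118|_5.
d_5(13, 118) = 1/5

Step 1 — x − y = 13 − 118 = -105. Step 2 — v_5(-105) = 1 (factor: -105 = −(5^1 · 21); the sign does not affect v_p). Step 3 — |x − y|_5 = 5^{-1} = 1/5.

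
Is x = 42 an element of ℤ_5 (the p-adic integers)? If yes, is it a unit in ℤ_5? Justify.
x ∈ ℤ_5^× (unit); v_5(x) = 0

ℤ_5 = {x ∈ ℚ_5 : v_5(x) ≥ 0} and ℤ_5^× = {x ∈ ℤ_5 : v_5(x) = 0}. Here v_5(42) = v_5(num) − v_5(den) = 0; compare against these criteria.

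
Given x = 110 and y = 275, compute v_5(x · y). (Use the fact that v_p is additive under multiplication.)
v_5(30250) = 3

v_p(x) = 1 (factor: 110 = 5^1 · 22); v_p(y) = 2 (factor: 275 = 5^2 · 11). Additivity: v_p(xy) = v_p(x) + v_p(y) = 1 + 2 = 3. (Direct check: xy = 30250 = 5^3 · (242).)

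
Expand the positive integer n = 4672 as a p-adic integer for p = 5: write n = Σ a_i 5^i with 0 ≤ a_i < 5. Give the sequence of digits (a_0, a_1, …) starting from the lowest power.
(a_0, a_1, …) = (2, 4, 1, 2, 2, 1)

Repeated division by 5 gives the digits low-to-high: 4672 = 2 + 4·5^1 + 1·5^2 + 2·5^3 + 2·5^4 + 1·5^5. Digit sequence: (2, 4, 1, 2, 2, 1).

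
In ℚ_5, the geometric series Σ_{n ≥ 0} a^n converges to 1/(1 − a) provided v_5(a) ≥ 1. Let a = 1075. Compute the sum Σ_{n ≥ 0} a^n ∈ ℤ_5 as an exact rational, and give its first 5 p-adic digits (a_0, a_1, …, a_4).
Σ a^n = 1/(1 − a) = -1/1074;  first 5 digits = (1, 0, 3, 3, 0)

v_5(a) = 2 ≥ 1, so the series converges in ℤ_5 to 1/(1 − a) = 1/(1 − 1075) = -1/1074. Expand this rational in ℤ_5: compute digits iteratively via d_i = x_i mod 5, x_{i+1} = (x_i − d_i)/5. The first 5 digits are (1, 0, 3, 3, 0).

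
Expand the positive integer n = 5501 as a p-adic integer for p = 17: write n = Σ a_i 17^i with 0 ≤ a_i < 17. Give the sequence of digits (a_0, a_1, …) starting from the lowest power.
(a_0, a_1, …) = (10, 0, 2, 1)

Repeated division by 17 gives the digits low-to-high: 5501 = 10 + 2·17^2 + 1·17^3. Digit sequence: (10, 0, 2, 1).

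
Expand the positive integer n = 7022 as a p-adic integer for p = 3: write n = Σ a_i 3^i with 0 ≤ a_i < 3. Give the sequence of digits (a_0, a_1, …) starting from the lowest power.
(a_0, a_1, …) = (2, 0, 0, 2, 2, 1, 0, 0, 1)

Repeated division by 3 gives the digits low-to-high: 7022 = 2 + 2·3^3 + 2·3^4 + 1·3^5 + 1·3^8. Digit sequence: (2, 0, 0, 2, 2, 1, 0, 0, 1).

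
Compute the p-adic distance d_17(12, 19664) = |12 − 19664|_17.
d_17(12, 19664) = 1/4913

Step 1 — x − y = 12 − 19664 = -19652. Step 2 — v_17(-19652) = 3 (factor: -19652 = −(17^3 · 4); the sign does not affect v_p). Step 3 — |x − y|_17 = 17^{-3} = 1/4913.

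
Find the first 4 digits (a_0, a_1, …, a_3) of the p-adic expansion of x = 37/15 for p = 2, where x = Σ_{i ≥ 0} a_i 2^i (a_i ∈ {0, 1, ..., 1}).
(a_0, …, a_3) = (1, 1, 0, 1)

v_2(37/15) = 0 (numerator and denominator both coprime to 2), so x ∈ ℤ_2^×. Compute digits iteratively via a_i = x_i mod 2, x_{i+1} = (x_i − a_i)/2, with x_0 = x:
  x_0 = 37/15;  a_0 = 1;  x_1 = (x_0 − 1)/2 = 11/15
  x_1 = 11/15;  a_1 = 1;  x_2 = (x_1 − 1)/2 = -2/15
  x_2 = -2/15;  a_2 = 0;  x_3 = (x_2 − 0)/2 = -1/15
  x_3 = -1/15;  a_3 = 1;  x_4 = (x_3 − 1)/2 = -8/15
Digits: (1, 1, 0, 1).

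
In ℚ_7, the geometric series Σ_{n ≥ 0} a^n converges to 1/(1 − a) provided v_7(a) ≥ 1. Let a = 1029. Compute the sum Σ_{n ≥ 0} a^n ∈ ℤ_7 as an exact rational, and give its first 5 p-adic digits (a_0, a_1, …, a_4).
Σ a^n = 1/(1 − a) = -1/1028;  first 5 digits = (1, 0, 0, 3, 0)

v_7(a) = 3 ≥ 1, so the series converges in ℤ_7 to 1/(1 − a) = 1/(1 − 1029) = -1/1028. Expand this rational in ℤ_7: compute digits iteratively via d_i = x_i mod 7, x_{i+1} = (x_i − d_i)/7. The first 5 digits are (1, 0, 0, 3, 0).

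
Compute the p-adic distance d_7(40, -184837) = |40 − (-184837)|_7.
d_7(40, -184837) = 1/16807

Step 1 — x − y = 40 − (-184837) = 184877. Step 2 — v_7(184877) = 5 (factor: 184877 = (7^5 · 11); the sign does not affect v_p). Step 3 — |x − y|_7 = 7^{-5} = 1/16807.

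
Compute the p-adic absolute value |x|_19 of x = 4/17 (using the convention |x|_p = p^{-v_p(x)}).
|4/17|_19 = 1

Step 1 — compute v_19(x) by factoring powers of 19 out of the numerator and denominator: v_19(4/17) = 0. Step 2 — apply |x|_p = p^{-v_p(x)} = 19^{0} = 1.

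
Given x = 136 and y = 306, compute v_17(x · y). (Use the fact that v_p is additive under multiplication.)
v_17(41616) = 2

v_p(x) = 1 (factor: 136 = 17^1 · 8); v_p(y) = 1 (factor: 306 = 17^1 · 18). Additivity: v_p(xy) = v_p(x) + v_p(y) = 1 + 1 = 2. (Direct check: xy = 41616 = 17^2 · (144).)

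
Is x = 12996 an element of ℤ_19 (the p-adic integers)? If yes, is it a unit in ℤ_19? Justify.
x ∈ ℤ_19 but not a unit; v_19(x) = 2 > 0

ℤ_19 = {x ∈ ℚ_19 : v_19(x) ≥ 0} and ℤ_19^× = {x ∈ ℤ_19 : v_19(x) = 0}. Here v_19(12996) = v_19(num) − v_19(den) = 2; compare against these criteria.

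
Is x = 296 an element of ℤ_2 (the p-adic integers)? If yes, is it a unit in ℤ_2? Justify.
x ∈ ℤ_2 but not a unit; v_2(x) = 3 > 0

ℤ_2 = {x ∈ ℚ_2 : v_2(x) ≥ 0} and ℤ_2^× = {x ∈ ℤ_2 : v_2(x) = 0}. Here v_2(296) = v_2(num) − v_2(den) = 3; compare against these criteria.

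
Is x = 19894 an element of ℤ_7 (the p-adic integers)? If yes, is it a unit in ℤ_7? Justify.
x ∈ ℤ_7 but not a unit; v_7(x) = 3 > 0

ℤ_7 = {x ∈ ℚ_7 : v_7(x) ≥ 0} and ℤ_7^× = {x ∈ ℤ_7 : v_7(x) = 0}. Here v_7(19894) = v_7(num) − v_7(den) = 3; compare against these criteria.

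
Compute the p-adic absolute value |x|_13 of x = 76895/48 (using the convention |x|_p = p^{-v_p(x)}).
|76895/48|_13 = 1/2197

Step 1 — compute v_13(x) by factoring powers of 13 out of the numerator and denominator: v_13(76895/48) = 3. Step 2 — apply |x|_p = p^{-v_p(x)} = 13^{-3} = 1/2197.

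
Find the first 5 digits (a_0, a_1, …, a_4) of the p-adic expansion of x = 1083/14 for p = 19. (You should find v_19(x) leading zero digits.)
(a_0, …, a_4) = (0, 0, 7, 1, 4)

v_19(1083/14) = 2, so a_0 = ... = a_1 = 0. Factor out: x = 19^2 · u with u = 3/14 a unit in ℤ_19. Expand u iteratively via a_{v+i} = u_i mod 19, u_{i+1} = (u_i − a_{v+i})/19:
  u_0 = 3/14;  a_2 = 7;  u_1 = (u_0 − 7)/19 = -5/14
  u_1 = -5/14;  a_3 = 1;  u_2 = (u_1 − 1)/19 = -1/14
  u_2 = -1/14;  a_4 = 4;  u_3 = (u_2 − 4)/19 = -3/14
Digits: (0, 0, 7, 1, 4).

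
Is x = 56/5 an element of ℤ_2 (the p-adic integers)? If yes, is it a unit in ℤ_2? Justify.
x ∈ ℤ_2 but not a unit; v_2(x) = 3 > 0

ℤ_2 = {x ∈ ℚ_2 : v_2(x) ≥ 0} and ℤ_2^× = {x ∈ ℤ_2 : v_2(x) = 0}. Here v_2(56/5) = v_2(num) − v_2(den) = 3; compare against these criteria.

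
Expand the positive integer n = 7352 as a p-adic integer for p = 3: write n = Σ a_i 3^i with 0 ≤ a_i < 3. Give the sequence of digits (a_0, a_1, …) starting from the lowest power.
(a_0, a_1, …) = (2, 2, 0, 2, 0, 0, 1, 0, 1)

Repeated division by 3 gives the digits low-to-high: 7352 = 2 + 2·3^1 + 2·3^3 + 1·3^6 + 1·3^8. Digit sequence: (2, 2, 0, 2, 0, 0, 1, 0, 1).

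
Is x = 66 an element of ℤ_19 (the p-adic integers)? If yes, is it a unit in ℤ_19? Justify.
x ∈ ℤ_19^× (unit); v_19(x) = 0

ℤ_19 = {x ∈ ℚ_19 : v_19(x) ≥ 0} and ℤ_19^× = {x ∈ ℤ_19 : v_19(x) = 0}. Here v_19(66) = v_19(num) − v_19(den) = 0; compare against these criteria.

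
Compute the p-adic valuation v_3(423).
v_3(423) = 2

v_3(n) is the largest exponent k such that 3^k divides n. Factor out: 423 = 3^2 · 47. (Sign doesn't affect v_p.) So v_3(423) = 2.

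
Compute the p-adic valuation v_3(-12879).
v_3(-12879) = 5

v_3(n) is the largest exponent k such that 3^k divides n. Factor out: -12879 = -3^5 · 53. (Sign doesn't affect v_p.) So v_3(-12879) = 5.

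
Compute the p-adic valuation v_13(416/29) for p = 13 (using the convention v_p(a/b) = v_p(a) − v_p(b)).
v_13(416/29) = 1

Factor powers of 13 from the numerator and denominator of the reduced fraction: 416 = 13^1 · 32 and 29 = 13^0 · 29. Apply v_p(a/b) = v_p(a) − v_p(b): v_13(416/29) = 1 − 0 = 1.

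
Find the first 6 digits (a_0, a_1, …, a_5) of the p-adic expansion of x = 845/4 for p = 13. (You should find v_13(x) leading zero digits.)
(a_0, …, a_5) = (0, 0, 11, 9, 9, 9)

v_13(845/4) = 2, so a_0 = ... = a_1 = 0. Factor out: x = 13^2 · u with u = 5/4 a unit in ℤ_13. Expand u iteratively via a_{v+i} = u_i mod 13, u_{i+1} = (u_i − a_{v+i})/13:
  u_0 = 5/4;  a_2 = 11;  u_1 = (u_0 − 11)/13 = -3/4
  u_1 = -3/4;  a_3 = 9;  u_2 = (u_1 − 9)/13 = -3/4
  u_2 = -3/4;  a_4 = 9;  u_3 = (u_2 − 9)/13 = -3/4
  u_3 = -3/4;  a_5 = 9;  u_4 = (u_3 − 9)/13 = -3/4
Digits: (0, 0, 11, 9, 9, 9).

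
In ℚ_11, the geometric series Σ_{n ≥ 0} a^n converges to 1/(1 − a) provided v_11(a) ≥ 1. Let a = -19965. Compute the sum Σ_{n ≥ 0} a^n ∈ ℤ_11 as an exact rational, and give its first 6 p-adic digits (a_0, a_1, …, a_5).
Σ a^n = 1/(1 − a) = 1/19966;  first 6 digits = (1, 0, 0, 7, 9, 10)

v_11(a) = 3 ≥ 1, so the series converges in ℤ_11 to 1/(1 − a) = 1/(1 − (-19965)) = 1/19966. Expand this rational in ℤ_11: compute digits iteratively via d_i = x_i mod 11, x_{i+1} = (x_i − d_i)/11. The first 6 digits are (1, 0, 0, 7, 9, 10).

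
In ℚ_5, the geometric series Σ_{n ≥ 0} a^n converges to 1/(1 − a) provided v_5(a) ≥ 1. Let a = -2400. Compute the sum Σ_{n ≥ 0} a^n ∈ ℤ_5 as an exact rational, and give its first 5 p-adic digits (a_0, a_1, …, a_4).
Σ a^n = 1/(1 − a) = 1/2401;  first 5 digits = (1, 0, 4, 0, 2)

v_5(a) = 2 ≥ 1, so the series converges in ℤ_5 to 1/(1 − a) = 1/(1 − (-2400)) = 1/2401. Expand this rational in ℤ_5: compute digits iteratively via d_i = x_i mod 5, x_{i+1} = (x_i − d_i)/5. The first 5 digits are (1, 0, 4, 0, 2).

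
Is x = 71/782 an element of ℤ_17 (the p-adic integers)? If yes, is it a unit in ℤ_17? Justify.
x ∉ ℤ_17 (v_17(x) = -1 < 0)

ℤ_17 = {x ∈ ℚ_17 : v_17(x) ≥ 0} and ℤ_17^× = {x ∈ ℤ_17 : v_17(x) = 0}. Here v_17(71/782) = v_17(num) − v_17(den) = -1; compare against these criteria.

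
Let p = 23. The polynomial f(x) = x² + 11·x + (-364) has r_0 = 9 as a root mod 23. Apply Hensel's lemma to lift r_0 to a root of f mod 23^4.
r_3 = 85385 (mod 279841)

Hensel: r_{i+1} = r_i − f(r_i)·(f′(r_i))^{-1} mod 23^{i+2}, f′(x) = 2x + 11. Iterate:
  r_0 = 9 (mod 23)
  r_1 = 216 (mod 529)
  r_2 = 216 (mod 12167)
  r_3 = 85385 (mod 279841)
Final: r = 85385 satisfies f(r) ≡ 0 mod 23^4.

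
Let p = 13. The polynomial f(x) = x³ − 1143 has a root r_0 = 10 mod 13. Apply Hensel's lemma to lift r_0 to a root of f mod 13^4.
r_3 = 14011 (mod 28561)

Hensel: r_{i+1} = r_i − f(r_i)/f′(r_i) mod 13^{i+2}, where f′(x) = 3x². Iterate:
  r_0 = 10 (mod 13)
  r_1 = 153 (mod 169)
  r_2 = 829 (mod 2197)
  r_3 = 14011 (mod 28561)
Final: r = 14011 with f(r) ≡ 0 mod 13^4.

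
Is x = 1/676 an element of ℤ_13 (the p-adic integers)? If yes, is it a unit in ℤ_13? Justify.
x ∉ ℤ_13 (v_13(x) = -2 < 0)

ℤ_13 = {x ∈ ℚ_13 : v_13(x) ≥ 0} and ℤ_13^× = {x ∈ ℤ_13 : v_13(x) = 0}. Here v_13(1/676) = v_13(num) − v_13(den) = -2; compare against these criteria.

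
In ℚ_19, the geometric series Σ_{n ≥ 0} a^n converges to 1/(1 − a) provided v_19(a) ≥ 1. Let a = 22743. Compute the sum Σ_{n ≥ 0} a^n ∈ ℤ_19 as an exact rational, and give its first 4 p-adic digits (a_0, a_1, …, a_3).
Σ a^n = 1/(1 − a) = -1/22742;  first 4 digits = (1, 0, 6, 3)

v_19(a) = 2 ≥ 1, so the series converges in ℤ_19 to 1/(1 − a) = 1/(1 − 22743) = -1/22742. Expand this rational in ℤ_19: compute digits iteratively via d_i = x_i mod 19, x_{i+1} = (x_i − d_i)/19. The first 4 digits are (1, 0, 6, 3).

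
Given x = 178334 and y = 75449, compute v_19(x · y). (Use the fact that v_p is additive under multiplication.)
v_19(13455121966) = 6

v_p(x) = 3 (factor: 178334 = 19^3 · 26); v_p(y) = 3 (factor: 75449 = 19^3 · 11). Additivity: v_p(xy) = v_p(x) + v_p(y) = 3 + 3 = 6. (Direct check: xy = 13455121966 = 19^6 · (286).)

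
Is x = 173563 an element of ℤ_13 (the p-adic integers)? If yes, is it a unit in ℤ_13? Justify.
x ∈ ℤ_13 but not a unit; v_13(x) = 3 > 0

ℤ_13 = {x ∈ ℚ_13 : v_13(x) ≥ 0} and ℤ_13^× = {x ∈ ℤ_13 : v_13(x) = 0}. Here v_13(173563) = v_13(num) − v_13(den) = 3; compare against these criteria.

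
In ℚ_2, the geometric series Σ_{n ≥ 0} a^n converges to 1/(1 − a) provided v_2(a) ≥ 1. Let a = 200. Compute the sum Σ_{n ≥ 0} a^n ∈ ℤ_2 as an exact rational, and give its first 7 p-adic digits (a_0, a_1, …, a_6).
Σ a^n = 1/(1 − a) = -1/199;  first 7 digits = (1, 0, 0, 1, 0, 0, 0)

v_2(a) = 3 ≥ 1, so the series converges in ℤ_2 to 1/(1 − a) = 1/(1 − 200) = -1/199. Expand this rational in ℤ_2: compute digits iteratively via d_i = x_i mod 2, x_{i+1} = (x_i − d_i)/2. The first 7 digits are (1, 0, 0, 1, 0, 0, 0).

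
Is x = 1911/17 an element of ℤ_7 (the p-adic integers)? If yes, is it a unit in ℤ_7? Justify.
x ∈ ℤ_7 but not a unit; v_7(x) = 2 > 0

ℤ_7 = {x ∈ ℚ_7 : v_7(x) ≥ 0} and ℤ_7^× = {x ∈ ℤ_7 : v_7(x) = 0}. Here v_7(1911/17) = v_7(num) − v_7(den) = 2; compare against these criteria.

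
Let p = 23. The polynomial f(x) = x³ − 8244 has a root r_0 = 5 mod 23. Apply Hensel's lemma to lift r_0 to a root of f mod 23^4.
r_3 = 222392 (mod 279841)

Hensel: r_{i+1} = r_i − f(r_i)/f′(r_i) mod 23^{i+2}, where f′(x) = 3x². Iterate:
  r_0 = 5 (mod 23)
  r_1 = 212 (mod 529)
  r_2 = 3386 (mod 12167)
  r_3 = 222392 (mod 279841)
Final: r = 222392 with f(r) ≡ 0 mod 23^4.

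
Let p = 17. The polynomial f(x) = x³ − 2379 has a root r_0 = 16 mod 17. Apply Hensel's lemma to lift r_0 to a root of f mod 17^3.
r_2 = 1852 (mod 4913)

Hensel: r_{i+1} = r_i − f(r_i)/f′(r_i) mod 17^{i+2}, where f′(x) = 3x². Iterate:
  r_0 = 16 (mod 17)
  r_1 = 118 (mod 289)
  r_2 = 1852 (mod 4913)
Final: r = 1852 with f(r) ≡ 0 mod 17^3.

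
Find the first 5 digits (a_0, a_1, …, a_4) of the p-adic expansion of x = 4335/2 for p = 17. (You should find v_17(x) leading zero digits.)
(a_0, …, a_4) = (0, 0, 16, 8, 8)

v_17(4335/2) = 2, so a_0 = ... = a_1 = 0. Factor out: x = 17^2 · u with u = 15/2 a unit in ℤ_17. Expand u iteratively via a_{v+i} = u_i mod 17, u_{i+1} = (u_i − a_{v+i})/17:
  u_0 = 15/2;  a_2 = 16;  u_1 = (u_0 − 16)/17 = -1/2
  u_1 = -1/2;  a_3 = 8;  u_2 = (u_1 − 8)/17 = -1/2
  u_2 = -1/2;  a_4 = 8;  u_3 = (u_2 − 8)/17 = -1/2
Digits: (0, 0, 16, 8, 8).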